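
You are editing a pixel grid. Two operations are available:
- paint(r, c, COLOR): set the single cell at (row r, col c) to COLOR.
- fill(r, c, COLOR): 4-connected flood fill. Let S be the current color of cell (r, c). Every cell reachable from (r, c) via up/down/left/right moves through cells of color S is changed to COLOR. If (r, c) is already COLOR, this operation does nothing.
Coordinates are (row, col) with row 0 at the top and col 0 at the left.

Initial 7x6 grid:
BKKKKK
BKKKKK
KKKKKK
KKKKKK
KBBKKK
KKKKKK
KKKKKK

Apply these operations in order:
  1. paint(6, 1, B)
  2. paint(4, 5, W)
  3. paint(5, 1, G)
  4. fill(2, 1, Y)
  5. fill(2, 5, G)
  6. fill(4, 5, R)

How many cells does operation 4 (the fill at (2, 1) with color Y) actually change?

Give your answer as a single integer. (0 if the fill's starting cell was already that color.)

Answer: 35

Derivation:
After op 1 paint(6,1,B):
BKKKKK
BKKKKK
KKKKKK
KKKKKK
KBBKKK
KKKKKK
KBKKKK
After op 2 paint(4,5,W):
BKKKKK
BKKKKK
KKKKKK
KKKKKK
KBBKKW
KKKKKK
KBKKKK
After op 3 paint(5,1,G):
BKKKKK
BKKKKK
KKKKKK
KKKKKK
KBBKKW
KGKKKK
KBKKKK
After op 4 fill(2,1,Y) [35 cells changed]:
BYYYYY
BYYYYY
YYYYYY
YYYYYY
YBBYYW
YGYYYY
YBYYYY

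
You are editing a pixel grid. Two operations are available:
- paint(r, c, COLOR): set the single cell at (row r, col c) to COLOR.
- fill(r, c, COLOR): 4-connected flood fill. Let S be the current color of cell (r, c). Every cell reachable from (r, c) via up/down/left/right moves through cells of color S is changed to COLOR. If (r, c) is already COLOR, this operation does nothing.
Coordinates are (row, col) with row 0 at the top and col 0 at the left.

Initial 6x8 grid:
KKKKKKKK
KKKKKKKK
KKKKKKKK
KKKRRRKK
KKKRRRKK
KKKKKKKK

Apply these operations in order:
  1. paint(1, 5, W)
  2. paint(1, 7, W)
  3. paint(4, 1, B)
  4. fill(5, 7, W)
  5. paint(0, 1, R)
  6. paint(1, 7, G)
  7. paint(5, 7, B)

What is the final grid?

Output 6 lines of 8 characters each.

Answer: WRWWWWWW
WWWWWWWG
WWWWWWWW
WWWRRRWW
WBWRRRWW
WWWWWWWB

Derivation:
After op 1 paint(1,5,W):
KKKKKKKK
KKKKKWKK
KKKKKKKK
KKKRRRKK
KKKRRRKK
KKKKKKKK
After op 2 paint(1,7,W):
KKKKKKKK
KKKKKWKW
KKKKKKKK
KKKRRRKK
KKKRRRKK
KKKKKKKK
After op 3 paint(4,1,B):
KKKKKKKK
KKKKKWKW
KKKKKKKK
KKKRRRKK
KBKRRRKK
KKKKKKKK
After op 4 fill(5,7,W) [39 cells changed]:
WWWWWWWW
WWWWWWWW
WWWWWWWW
WWWRRRWW
WBWRRRWW
WWWWWWWW
After op 5 paint(0,1,R):
WRWWWWWW
WWWWWWWW
WWWWWWWW
WWWRRRWW
WBWRRRWW
WWWWWWWW
After op 6 paint(1,7,G):
WRWWWWWW
WWWWWWWG
WWWWWWWW
WWWRRRWW
WBWRRRWW
WWWWWWWW
After op 7 paint(5,7,B):
WRWWWWWW
WWWWWWWG
WWWWWWWW
WWWRRRWW
WBWRRRWW
WWWWWWWB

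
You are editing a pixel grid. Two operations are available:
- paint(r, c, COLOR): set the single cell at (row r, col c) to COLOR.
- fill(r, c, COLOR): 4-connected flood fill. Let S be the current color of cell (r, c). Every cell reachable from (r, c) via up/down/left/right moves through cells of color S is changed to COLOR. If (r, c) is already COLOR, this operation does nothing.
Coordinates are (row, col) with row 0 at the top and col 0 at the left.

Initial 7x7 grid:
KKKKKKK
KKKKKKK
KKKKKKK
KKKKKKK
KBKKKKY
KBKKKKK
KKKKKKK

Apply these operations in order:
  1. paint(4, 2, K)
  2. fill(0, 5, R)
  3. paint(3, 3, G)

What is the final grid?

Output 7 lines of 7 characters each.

After op 1 paint(4,2,K):
KKKKKKK
KKKKKKK
KKKKKKK
KKKKKKK
KBKKKKY
KBKKKKK
KKKKKKK
After op 2 fill(0,5,R) [46 cells changed]:
RRRRRRR
RRRRRRR
RRRRRRR
RRRRRRR
RBRRRRY
RBRRRRR
RRRRRRR
After op 3 paint(3,3,G):
RRRRRRR
RRRRRRR
RRRRRRR
RRRGRRR
RBRRRRY
RBRRRRR
RRRRRRR

Answer: RRRRRRR
RRRRRRR
RRRRRRR
RRRGRRR
RBRRRRY
RBRRRRR
RRRRRRR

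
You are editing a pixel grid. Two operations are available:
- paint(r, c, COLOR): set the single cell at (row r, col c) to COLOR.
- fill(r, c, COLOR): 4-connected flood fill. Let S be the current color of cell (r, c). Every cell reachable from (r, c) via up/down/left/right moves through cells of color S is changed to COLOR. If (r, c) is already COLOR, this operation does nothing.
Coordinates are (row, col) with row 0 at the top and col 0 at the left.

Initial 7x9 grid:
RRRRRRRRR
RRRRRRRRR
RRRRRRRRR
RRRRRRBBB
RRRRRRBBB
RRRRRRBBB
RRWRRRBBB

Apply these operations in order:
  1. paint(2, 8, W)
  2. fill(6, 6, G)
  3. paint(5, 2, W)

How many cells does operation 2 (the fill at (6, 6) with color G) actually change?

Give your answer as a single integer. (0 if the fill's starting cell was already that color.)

After op 1 paint(2,8,W):
RRRRRRRRR
RRRRRRRRR
RRRRRRRRW
RRRRRRBBB
RRRRRRBBB
RRRRRRBBB
RRWRRRBBB
After op 2 fill(6,6,G) [12 cells changed]:
RRRRRRRRR
RRRRRRRRR
RRRRRRRRW
RRRRRRGGG
RRRRRRGGG
RRRRRRGGG
RRWRRRGGG

Answer: 12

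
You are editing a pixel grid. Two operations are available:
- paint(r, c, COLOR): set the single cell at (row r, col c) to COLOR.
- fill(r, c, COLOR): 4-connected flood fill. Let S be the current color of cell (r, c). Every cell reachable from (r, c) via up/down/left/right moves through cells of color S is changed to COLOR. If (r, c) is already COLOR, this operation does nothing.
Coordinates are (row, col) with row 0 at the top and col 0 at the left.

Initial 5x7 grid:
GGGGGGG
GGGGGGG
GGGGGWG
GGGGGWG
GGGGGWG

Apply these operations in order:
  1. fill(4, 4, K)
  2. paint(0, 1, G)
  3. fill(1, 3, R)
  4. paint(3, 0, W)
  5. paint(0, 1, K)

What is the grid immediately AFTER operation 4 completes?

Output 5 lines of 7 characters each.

After op 1 fill(4,4,K) [32 cells changed]:
KKKKKKK
KKKKKKK
KKKKKWK
KKKKKWK
KKKKKWK
After op 2 paint(0,1,G):
KGKKKKK
KKKKKKK
KKKKKWK
KKKKKWK
KKKKKWK
After op 3 fill(1,3,R) [31 cells changed]:
RGRRRRR
RRRRRRR
RRRRRWR
RRRRRWR
RRRRRWR
After op 4 paint(3,0,W):
RGRRRRR
RRRRRRR
RRRRRWR
WRRRRWR
RRRRRWR

Answer: RGRRRRR
RRRRRRR
RRRRRWR
WRRRRWR
RRRRRWR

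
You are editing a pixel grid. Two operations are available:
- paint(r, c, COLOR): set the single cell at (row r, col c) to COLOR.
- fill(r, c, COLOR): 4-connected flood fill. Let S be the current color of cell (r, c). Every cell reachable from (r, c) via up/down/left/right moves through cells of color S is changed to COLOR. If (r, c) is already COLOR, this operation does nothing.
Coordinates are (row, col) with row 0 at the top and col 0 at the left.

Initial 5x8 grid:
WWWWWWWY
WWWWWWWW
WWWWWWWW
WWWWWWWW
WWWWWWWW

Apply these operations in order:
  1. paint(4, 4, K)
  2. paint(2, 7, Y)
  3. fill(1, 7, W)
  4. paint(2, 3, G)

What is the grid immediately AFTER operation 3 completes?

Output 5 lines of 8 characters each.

Answer: WWWWWWWY
WWWWWWWW
WWWWWWWY
WWWWWWWW
WWWWKWWW

Derivation:
After op 1 paint(4,4,K):
WWWWWWWY
WWWWWWWW
WWWWWWWW
WWWWWWWW
WWWWKWWW
After op 2 paint(2,7,Y):
WWWWWWWY
WWWWWWWW
WWWWWWWY
WWWWWWWW
WWWWKWWW
After op 3 fill(1,7,W) [0 cells changed]:
WWWWWWWY
WWWWWWWW
WWWWWWWY
WWWWWWWW
WWWWKWWW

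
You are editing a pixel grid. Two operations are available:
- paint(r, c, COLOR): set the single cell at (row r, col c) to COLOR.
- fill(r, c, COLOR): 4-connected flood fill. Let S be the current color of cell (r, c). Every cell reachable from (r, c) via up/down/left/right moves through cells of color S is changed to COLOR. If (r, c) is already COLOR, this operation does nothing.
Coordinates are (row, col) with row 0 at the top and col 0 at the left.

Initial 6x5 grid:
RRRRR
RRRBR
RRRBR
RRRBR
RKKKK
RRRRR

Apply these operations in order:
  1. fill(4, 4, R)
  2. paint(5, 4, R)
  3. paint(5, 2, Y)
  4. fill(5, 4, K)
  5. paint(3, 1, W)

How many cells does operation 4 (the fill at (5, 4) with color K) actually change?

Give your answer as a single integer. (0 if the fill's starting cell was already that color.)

Answer: 26

Derivation:
After op 1 fill(4,4,R) [4 cells changed]:
RRRRR
RRRBR
RRRBR
RRRBR
RRRRR
RRRRR
After op 2 paint(5,4,R):
RRRRR
RRRBR
RRRBR
RRRBR
RRRRR
RRRRR
After op 3 paint(5,2,Y):
RRRRR
RRRBR
RRRBR
RRRBR
RRRRR
RRYRR
After op 4 fill(5,4,K) [26 cells changed]:
KKKKK
KKKBK
KKKBK
KKKBK
KKKKK
KKYKK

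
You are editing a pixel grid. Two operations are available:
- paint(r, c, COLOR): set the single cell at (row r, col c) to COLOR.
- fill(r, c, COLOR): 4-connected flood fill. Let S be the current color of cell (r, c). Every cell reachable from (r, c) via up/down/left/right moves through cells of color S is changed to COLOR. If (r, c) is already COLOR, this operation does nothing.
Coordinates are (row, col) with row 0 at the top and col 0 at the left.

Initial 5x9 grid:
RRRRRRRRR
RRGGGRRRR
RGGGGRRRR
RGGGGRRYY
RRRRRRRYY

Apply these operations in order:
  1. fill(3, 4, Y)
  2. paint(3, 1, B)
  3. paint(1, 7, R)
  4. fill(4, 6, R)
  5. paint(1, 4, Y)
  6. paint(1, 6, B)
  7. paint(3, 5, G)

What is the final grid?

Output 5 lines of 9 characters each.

After op 1 fill(3,4,Y) [11 cells changed]:
RRRRRRRRR
RRYYYRRRR
RYYYYRRRR
RYYYYRRYY
RRRRRRRYY
After op 2 paint(3,1,B):
RRRRRRRRR
RRYYYRRRR
RYYYYRRRR
RBYYYRRYY
RRRRRRRYY
After op 3 paint(1,7,R):
RRRRRRRRR
RRYYYRRRR
RYYYYRRRR
RBYYYRRYY
RRRRRRRYY
After op 4 fill(4,6,R) [0 cells changed]:
RRRRRRRRR
RRYYYRRRR
RYYYYRRRR
RBYYYRRYY
RRRRRRRYY
After op 5 paint(1,4,Y):
RRRRRRRRR
RRYYYRRRR
RYYYYRRRR
RBYYYRRYY
RRRRRRRYY
After op 6 paint(1,6,B):
RRRRRRRRR
RRYYYRBRR
RYYYYRRRR
RBYYYRRYY
RRRRRRRYY
After op 7 paint(3,5,G):
RRRRRRRRR
RRYYYRBRR
RYYYYRRRR
RBYYYGRYY
RRRRRRRYY

Answer: RRRRRRRRR
RRYYYRBRR
RYYYYRRRR
RBYYYGRYY
RRRRRRRYY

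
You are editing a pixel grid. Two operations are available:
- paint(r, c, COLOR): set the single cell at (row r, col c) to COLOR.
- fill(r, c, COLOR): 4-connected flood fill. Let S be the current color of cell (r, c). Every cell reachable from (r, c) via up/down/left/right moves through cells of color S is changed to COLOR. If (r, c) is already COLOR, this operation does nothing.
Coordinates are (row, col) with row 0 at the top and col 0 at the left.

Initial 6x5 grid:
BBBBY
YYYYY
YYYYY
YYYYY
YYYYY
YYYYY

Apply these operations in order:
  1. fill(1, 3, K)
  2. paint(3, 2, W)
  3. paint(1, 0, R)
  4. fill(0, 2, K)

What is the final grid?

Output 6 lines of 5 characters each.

After op 1 fill(1,3,K) [26 cells changed]:
BBBBK
KKKKK
KKKKK
KKKKK
KKKKK
KKKKK
After op 2 paint(3,2,W):
BBBBK
KKKKK
KKKKK
KKWKK
KKKKK
KKKKK
After op 3 paint(1,0,R):
BBBBK
RKKKK
KKKKK
KKWKK
KKKKK
KKKKK
After op 4 fill(0,2,K) [4 cells changed]:
KKKKK
RKKKK
KKKKK
KKWKK
KKKKK
KKKKK

Answer: KKKKK
RKKKK
KKKKK
KKWKK
KKKKK
KKKKK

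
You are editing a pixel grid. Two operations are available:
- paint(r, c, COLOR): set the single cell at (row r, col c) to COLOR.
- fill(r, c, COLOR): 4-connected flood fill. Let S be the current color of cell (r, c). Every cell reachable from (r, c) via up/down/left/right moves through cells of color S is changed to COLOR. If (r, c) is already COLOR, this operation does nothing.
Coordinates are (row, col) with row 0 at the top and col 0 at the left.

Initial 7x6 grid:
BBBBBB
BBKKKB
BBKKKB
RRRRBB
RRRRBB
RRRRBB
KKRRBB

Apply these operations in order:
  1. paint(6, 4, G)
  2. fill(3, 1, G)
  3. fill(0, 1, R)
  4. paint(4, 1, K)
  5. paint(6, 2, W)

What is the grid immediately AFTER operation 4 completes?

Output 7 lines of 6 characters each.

After op 1 paint(6,4,G):
BBBBBB
BBKKKB
BBKKKB
RRRRBB
RRRRBB
RRRRBB
KKRRGB
After op 2 fill(3,1,G) [14 cells changed]:
BBBBBB
BBKKKB
BBKKKB
GGGGBB
GGGGBB
GGGGBB
KKGGGB
After op 3 fill(0,1,R) [19 cells changed]:
RRRRRR
RRKKKR
RRKKKR
GGGGRR
GGGGRR
GGGGRR
KKGGGR
After op 4 paint(4,1,K):
RRRRRR
RRKKKR
RRKKKR
GGGGRR
GKGGRR
GGGGRR
KKGGGR

Answer: RRRRRR
RRKKKR
RRKKKR
GGGGRR
GKGGRR
GGGGRR
KKGGGR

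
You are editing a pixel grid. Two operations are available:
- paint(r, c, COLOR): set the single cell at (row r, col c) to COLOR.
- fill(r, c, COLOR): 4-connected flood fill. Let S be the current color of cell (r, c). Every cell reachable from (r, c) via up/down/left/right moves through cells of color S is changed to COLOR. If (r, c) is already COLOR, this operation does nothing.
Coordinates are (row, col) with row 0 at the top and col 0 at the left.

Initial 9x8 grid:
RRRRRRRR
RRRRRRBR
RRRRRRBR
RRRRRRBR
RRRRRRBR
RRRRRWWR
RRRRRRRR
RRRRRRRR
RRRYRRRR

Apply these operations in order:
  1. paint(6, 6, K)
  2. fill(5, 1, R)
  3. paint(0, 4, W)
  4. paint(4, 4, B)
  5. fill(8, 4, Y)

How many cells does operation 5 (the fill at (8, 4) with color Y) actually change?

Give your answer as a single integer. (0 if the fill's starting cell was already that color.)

Answer: 62

Derivation:
After op 1 paint(6,6,K):
RRRRRRRR
RRRRRRBR
RRRRRRBR
RRRRRRBR
RRRRRRBR
RRRRRWWR
RRRRRRKR
RRRRRRRR
RRRYRRRR
After op 2 fill(5,1,R) [0 cells changed]:
RRRRRRRR
RRRRRRBR
RRRRRRBR
RRRRRRBR
RRRRRRBR
RRRRRWWR
RRRRRRKR
RRRRRRRR
RRRYRRRR
After op 3 paint(0,4,W):
RRRRWRRR
RRRRRRBR
RRRRRRBR
RRRRRRBR
RRRRRRBR
RRRRRWWR
RRRRRRKR
RRRRRRRR
RRRYRRRR
After op 4 paint(4,4,B):
RRRRWRRR
RRRRRRBR
RRRRRRBR
RRRRRRBR
RRRRBRBR
RRRRRWWR
RRRRRRKR
RRRRRRRR
RRRYRRRR
After op 5 fill(8,4,Y) [62 cells changed]:
YYYYWYYY
YYYYYYBY
YYYYYYBY
YYYYYYBY
YYYYBYBY
YYYYYWWY
YYYYYYKY
YYYYYYYY
YYYYYYYY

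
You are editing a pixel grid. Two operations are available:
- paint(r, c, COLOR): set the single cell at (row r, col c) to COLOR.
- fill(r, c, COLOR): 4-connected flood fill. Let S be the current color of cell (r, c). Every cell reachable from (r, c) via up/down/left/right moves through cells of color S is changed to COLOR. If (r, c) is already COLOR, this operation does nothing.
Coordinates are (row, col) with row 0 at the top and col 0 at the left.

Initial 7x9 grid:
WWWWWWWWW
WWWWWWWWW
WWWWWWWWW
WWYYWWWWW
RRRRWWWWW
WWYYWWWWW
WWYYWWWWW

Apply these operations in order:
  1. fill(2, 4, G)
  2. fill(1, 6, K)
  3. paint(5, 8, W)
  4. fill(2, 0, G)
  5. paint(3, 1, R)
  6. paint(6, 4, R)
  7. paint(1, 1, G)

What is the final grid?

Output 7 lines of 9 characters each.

Answer: GGGGGGGGG
GGGGGGGGG
GGGGGGGGG
GRYYGGGGG
RRRRGGGGG
WWYYGGGGW
WWYYRGGGG

Derivation:
After op 1 fill(2,4,G) [49 cells changed]:
GGGGGGGGG
GGGGGGGGG
GGGGGGGGG
GGYYGGGGG
RRRRGGGGG
WWYYGGGGG
WWYYGGGGG
After op 2 fill(1,6,K) [49 cells changed]:
KKKKKKKKK
KKKKKKKKK
KKKKKKKKK
KKYYKKKKK
RRRRKKKKK
WWYYKKKKK
WWYYKKKKK
After op 3 paint(5,8,W):
KKKKKKKKK
KKKKKKKKK
KKKKKKKKK
KKYYKKKKK
RRRRKKKKK
WWYYKKKKW
WWYYKKKKK
After op 4 fill(2,0,G) [48 cells changed]:
GGGGGGGGG
GGGGGGGGG
GGGGGGGGG
GGYYGGGGG
RRRRGGGGG
WWYYGGGGW
WWYYGGGGG
After op 5 paint(3,1,R):
GGGGGGGGG
GGGGGGGGG
GGGGGGGGG
GRYYGGGGG
RRRRGGGGG
WWYYGGGGW
WWYYGGGGG
After op 6 paint(6,4,R):
GGGGGGGGG
GGGGGGGGG
GGGGGGGGG
GRYYGGGGG
RRRRGGGGG
WWYYGGGGW
WWYYRGGGG
After op 7 paint(1,1,G):
GGGGGGGGG
GGGGGGGGG
GGGGGGGGG
GRYYGGGGG
RRRRGGGGG
WWYYGGGGW
WWYYRGGGG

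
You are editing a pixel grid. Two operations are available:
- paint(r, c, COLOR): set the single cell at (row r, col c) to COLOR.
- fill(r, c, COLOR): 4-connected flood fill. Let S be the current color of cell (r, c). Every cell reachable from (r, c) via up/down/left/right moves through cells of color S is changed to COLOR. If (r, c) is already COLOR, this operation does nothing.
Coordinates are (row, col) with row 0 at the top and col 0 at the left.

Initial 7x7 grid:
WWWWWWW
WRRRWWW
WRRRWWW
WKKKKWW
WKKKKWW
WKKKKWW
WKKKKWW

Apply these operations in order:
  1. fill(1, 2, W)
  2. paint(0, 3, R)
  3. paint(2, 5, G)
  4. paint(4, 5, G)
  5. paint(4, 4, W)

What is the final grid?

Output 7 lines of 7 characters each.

After op 1 fill(1,2,W) [6 cells changed]:
WWWWWWW
WWWWWWW
WWWWWWW
WKKKKWW
WKKKKWW
WKKKKWW
WKKKKWW
After op 2 paint(0,3,R):
WWWRWWW
WWWWWWW
WWWWWWW
WKKKKWW
WKKKKWW
WKKKKWW
WKKKKWW
After op 3 paint(2,5,G):
WWWRWWW
WWWWWWW
WWWWWGW
WKKKKWW
WKKKKWW
WKKKKWW
WKKKKWW
After op 4 paint(4,5,G):
WWWRWWW
WWWWWWW
WWWWWGW
WKKKKWW
WKKKKGW
WKKKKWW
WKKKKWW
After op 5 paint(4,4,W):
WWWRWWW
WWWWWWW
WWWWWGW
WKKKKWW
WKKKWGW
WKKKKWW
WKKKKWW

Answer: WWWRWWW
WWWWWWW
WWWWWGW
WKKKKWW
WKKKWGW
WKKKKWW
WKKKKWW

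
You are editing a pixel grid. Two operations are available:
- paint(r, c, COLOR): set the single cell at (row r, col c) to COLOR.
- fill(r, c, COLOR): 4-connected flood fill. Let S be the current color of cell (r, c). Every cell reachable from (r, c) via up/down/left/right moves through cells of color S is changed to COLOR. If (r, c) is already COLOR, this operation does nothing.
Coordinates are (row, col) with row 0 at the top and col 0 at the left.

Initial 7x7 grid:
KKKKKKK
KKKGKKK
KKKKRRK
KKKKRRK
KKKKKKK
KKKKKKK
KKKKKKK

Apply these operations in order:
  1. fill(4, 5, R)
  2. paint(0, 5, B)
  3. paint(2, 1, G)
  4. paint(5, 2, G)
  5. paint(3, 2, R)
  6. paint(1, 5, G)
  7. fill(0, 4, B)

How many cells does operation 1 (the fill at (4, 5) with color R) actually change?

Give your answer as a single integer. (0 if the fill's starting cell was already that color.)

After op 1 fill(4,5,R) [44 cells changed]:
RRRRRRR
RRRGRRR
RRRRRRR
RRRRRRR
RRRRRRR
RRRRRRR
RRRRRRR

Answer: 44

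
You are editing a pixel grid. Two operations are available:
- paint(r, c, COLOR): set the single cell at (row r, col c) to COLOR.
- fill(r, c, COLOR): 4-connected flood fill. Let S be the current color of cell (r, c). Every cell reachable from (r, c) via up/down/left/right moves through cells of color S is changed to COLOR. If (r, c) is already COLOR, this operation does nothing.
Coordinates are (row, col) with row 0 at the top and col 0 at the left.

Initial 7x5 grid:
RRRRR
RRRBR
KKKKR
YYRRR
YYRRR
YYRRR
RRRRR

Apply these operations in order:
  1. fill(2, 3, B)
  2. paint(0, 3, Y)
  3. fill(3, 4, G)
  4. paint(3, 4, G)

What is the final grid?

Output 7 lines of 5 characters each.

After op 1 fill(2,3,B) [4 cells changed]:
RRRRR
RRRBR
BBBBR
YYRRR
YYRRR
YYRRR
RRRRR
After op 2 paint(0,3,Y):
RRRYR
RRRBR
BBBBR
YYRRR
YYRRR
YYRRR
RRRRR
After op 3 fill(3,4,G) [17 cells changed]:
RRRYG
RRRBG
BBBBG
YYGGG
YYGGG
YYGGG
GGGGG
After op 4 paint(3,4,G):
RRRYG
RRRBG
BBBBG
YYGGG
YYGGG
YYGGG
GGGGG

Answer: RRRYG
RRRBG
BBBBG
YYGGG
YYGGG
YYGGG
GGGGG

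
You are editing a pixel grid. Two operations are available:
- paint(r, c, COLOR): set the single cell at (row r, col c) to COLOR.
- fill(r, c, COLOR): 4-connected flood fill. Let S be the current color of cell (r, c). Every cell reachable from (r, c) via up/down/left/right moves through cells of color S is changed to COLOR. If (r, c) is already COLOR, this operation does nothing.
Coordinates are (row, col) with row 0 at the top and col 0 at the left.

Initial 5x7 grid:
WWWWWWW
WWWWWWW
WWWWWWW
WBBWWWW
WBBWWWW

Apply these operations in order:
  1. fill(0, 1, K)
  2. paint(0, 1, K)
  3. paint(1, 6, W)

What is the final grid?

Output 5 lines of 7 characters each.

After op 1 fill(0,1,K) [31 cells changed]:
KKKKKKK
KKKKKKK
KKKKKKK
KBBKKKK
KBBKKKK
After op 2 paint(0,1,K):
KKKKKKK
KKKKKKK
KKKKKKK
KBBKKKK
KBBKKKK
After op 3 paint(1,6,W):
KKKKKKK
KKKKKKW
KKKKKKK
KBBKKKK
KBBKKKK

Answer: KKKKKKK
KKKKKKW
KKKKKKK
KBBKKKK
KBBKKKK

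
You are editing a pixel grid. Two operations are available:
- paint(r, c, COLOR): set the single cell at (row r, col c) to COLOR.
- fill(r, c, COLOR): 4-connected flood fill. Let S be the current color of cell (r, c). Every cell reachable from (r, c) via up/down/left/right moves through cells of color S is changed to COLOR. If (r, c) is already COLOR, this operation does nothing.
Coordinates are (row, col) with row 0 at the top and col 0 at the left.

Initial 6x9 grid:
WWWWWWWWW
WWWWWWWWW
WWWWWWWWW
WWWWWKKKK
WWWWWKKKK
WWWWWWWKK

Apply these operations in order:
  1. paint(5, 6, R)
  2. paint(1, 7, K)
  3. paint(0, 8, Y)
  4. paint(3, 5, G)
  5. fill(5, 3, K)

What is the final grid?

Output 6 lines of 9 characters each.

Answer: KKKKKKKKY
KKKKKKKKK
KKKKKKKKK
KKKKKGKKK
KKKKKKKKK
KKKKKKRKK

Derivation:
After op 1 paint(5,6,R):
WWWWWWWWW
WWWWWWWWW
WWWWWWWWW
WWWWWKKKK
WWWWWKKKK
WWWWWWRKK
After op 2 paint(1,7,K):
WWWWWWWWW
WWWWWWWKW
WWWWWWWWW
WWWWWKKKK
WWWWWKKKK
WWWWWWRKK
After op 3 paint(0,8,Y):
WWWWWWWWY
WWWWWWWKW
WWWWWWWWW
WWWWWKKKK
WWWWWKKKK
WWWWWWRKK
After op 4 paint(3,5,G):
WWWWWWWWY
WWWWWWWKW
WWWWWWWWW
WWWWWGKKK
WWWWWKKKK
WWWWWWRKK
After op 5 fill(5,3,K) [41 cells changed]:
KKKKKKKKY
KKKKKKKKK
KKKKKKKKK
KKKKKGKKK
KKKKKKKKK
KKKKKKRKK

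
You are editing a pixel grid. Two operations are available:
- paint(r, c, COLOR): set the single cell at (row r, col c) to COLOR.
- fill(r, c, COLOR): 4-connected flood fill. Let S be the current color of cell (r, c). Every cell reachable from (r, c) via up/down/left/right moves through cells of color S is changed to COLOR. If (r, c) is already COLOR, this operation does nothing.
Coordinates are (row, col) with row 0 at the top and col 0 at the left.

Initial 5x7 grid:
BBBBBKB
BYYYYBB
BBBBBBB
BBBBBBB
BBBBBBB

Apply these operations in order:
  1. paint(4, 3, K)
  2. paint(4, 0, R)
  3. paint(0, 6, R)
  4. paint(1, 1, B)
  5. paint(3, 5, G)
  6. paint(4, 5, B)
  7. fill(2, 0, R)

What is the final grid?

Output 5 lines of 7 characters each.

After op 1 paint(4,3,K):
BBBBBKB
BYYYYBB
BBBBBBB
BBBBBBB
BBBKBBB
After op 2 paint(4,0,R):
BBBBBKB
BYYYYBB
BBBBBBB
BBBBBBB
RBBKBBB
After op 3 paint(0,6,R):
BBBBBKR
BYYYYBB
BBBBBBB
BBBBBBB
RBBKBBB
After op 4 paint(1,1,B):
BBBBBKR
BBYYYBB
BBBBBBB
BBBBBBB
RBBKBBB
After op 5 paint(3,5,G):
BBBBBKR
BBYYYBB
BBBBBBB
BBBBBGB
RBBKBBB
After op 6 paint(4,5,B):
BBBBBKR
BBYYYBB
BBBBBBB
BBBBBGB
RBBKBBB
After op 7 fill(2,0,R) [27 cells changed]:
RRRRRKR
RRYYYRR
RRRRRRR
RRRRRGR
RRRKRRR

Answer: RRRRRKR
RRYYYRR
RRRRRRR
RRRRRGR
RRRKRRR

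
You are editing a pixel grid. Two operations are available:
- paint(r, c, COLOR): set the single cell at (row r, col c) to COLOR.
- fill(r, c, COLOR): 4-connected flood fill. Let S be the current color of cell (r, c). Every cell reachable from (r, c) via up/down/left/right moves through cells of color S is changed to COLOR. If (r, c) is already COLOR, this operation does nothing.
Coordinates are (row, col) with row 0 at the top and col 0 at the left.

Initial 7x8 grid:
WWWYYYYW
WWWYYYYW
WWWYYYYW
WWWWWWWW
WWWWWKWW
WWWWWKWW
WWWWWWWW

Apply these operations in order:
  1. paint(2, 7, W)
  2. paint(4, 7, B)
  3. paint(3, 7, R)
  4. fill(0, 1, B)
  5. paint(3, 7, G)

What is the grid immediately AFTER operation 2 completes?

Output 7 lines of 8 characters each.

Answer: WWWYYYYW
WWWYYYYW
WWWYYYYW
WWWWWWWW
WWWWWKWB
WWWWWKWW
WWWWWWWW

Derivation:
After op 1 paint(2,7,W):
WWWYYYYW
WWWYYYYW
WWWYYYYW
WWWWWWWW
WWWWWKWW
WWWWWKWW
WWWWWWWW
After op 2 paint(4,7,B):
WWWYYYYW
WWWYYYYW
WWWYYYYW
WWWWWWWW
WWWWWKWB
WWWWWKWW
WWWWWWWW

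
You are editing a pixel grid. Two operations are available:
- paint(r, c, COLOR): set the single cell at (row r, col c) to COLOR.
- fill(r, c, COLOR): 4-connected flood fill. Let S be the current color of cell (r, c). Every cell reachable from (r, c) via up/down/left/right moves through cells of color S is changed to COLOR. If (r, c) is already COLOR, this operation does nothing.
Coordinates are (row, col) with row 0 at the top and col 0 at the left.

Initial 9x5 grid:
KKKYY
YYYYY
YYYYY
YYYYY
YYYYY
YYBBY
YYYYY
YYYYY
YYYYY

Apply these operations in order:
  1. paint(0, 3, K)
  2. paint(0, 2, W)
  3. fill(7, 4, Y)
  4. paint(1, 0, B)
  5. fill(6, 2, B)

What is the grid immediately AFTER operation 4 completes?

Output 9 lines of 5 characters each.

After op 1 paint(0,3,K):
KKKKY
YYYYY
YYYYY
YYYYY
YYYYY
YYBBY
YYYYY
YYYYY
YYYYY
After op 2 paint(0,2,W):
KKWKY
YYYYY
YYYYY
YYYYY
YYYYY
YYBBY
YYYYY
YYYYY
YYYYY
After op 3 fill(7,4,Y) [0 cells changed]:
KKWKY
YYYYY
YYYYY
YYYYY
YYYYY
YYBBY
YYYYY
YYYYY
YYYYY
After op 4 paint(1,0,B):
KKWKY
BYYYY
YYYYY
YYYYY
YYYYY
YYBBY
YYYYY
YYYYY
YYYYY

Answer: KKWKY
BYYYY
YYYYY
YYYYY
YYYYY
YYBBY
YYYYY
YYYYY
YYYYY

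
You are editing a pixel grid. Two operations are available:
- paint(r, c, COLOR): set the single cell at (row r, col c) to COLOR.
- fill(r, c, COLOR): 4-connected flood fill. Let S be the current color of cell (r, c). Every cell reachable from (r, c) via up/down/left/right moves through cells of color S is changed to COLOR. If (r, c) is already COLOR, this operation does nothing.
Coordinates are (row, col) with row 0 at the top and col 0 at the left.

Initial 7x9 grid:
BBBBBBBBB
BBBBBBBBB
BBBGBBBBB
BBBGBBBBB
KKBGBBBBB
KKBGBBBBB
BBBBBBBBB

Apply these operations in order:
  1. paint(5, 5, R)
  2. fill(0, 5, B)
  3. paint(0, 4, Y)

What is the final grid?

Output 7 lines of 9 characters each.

Answer: BBBBYBBBB
BBBBBBBBB
BBBGBBBBB
BBBGBBBBB
KKBGBBBBB
KKBGBRBBB
BBBBBBBBB

Derivation:
After op 1 paint(5,5,R):
BBBBBBBBB
BBBBBBBBB
BBBGBBBBB
BBBGBBBBB
KKBGBBBBB
KKBGBRBBB
BBBBBBBBB
After op 2 fill(0,5,B) [0 cells changed]:
BBBBBBBBB
BBBBBBBBB
BBBGBBBBB
BBBGBBBBB
KKBGBBBBB
KKBGBRBBB
BBBBBBBBB
After op 3 paint(0,4,Y):
BBBBYBBBB
BBBBBBBBB
BBBGBBBBB
BBBGBBBBB
KKBGBBBBB
KKBGBRBBB
BBBBBBBBB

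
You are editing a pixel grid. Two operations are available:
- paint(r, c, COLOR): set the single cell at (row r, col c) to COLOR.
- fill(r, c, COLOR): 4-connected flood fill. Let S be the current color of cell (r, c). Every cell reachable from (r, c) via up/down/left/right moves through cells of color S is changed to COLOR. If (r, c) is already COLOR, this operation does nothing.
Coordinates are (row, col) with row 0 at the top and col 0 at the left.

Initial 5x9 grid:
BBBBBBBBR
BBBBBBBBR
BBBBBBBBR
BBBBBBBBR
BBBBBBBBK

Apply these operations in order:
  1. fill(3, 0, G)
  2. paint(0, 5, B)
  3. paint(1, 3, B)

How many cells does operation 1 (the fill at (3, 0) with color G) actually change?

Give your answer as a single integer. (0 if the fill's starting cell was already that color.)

Answer: 40

Derivation:
After op 1 fill(3,0,G) [40 cells changed]:
GGGGGGGGR
GGGGGGGGR
GGGGGGGGR
GGGGGGGGR
GGGGGGGGK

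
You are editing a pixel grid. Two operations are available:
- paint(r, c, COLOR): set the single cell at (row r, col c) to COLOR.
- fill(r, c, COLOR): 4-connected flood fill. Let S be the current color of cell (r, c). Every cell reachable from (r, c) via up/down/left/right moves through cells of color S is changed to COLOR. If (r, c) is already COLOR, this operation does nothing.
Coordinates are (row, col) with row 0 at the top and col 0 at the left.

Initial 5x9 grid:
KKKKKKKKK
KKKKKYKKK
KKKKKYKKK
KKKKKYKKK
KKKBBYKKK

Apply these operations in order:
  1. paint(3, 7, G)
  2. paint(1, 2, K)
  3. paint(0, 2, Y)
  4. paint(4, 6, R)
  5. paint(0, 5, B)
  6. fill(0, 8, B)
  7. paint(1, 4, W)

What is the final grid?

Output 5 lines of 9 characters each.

Answer: KKYKKBBBB
KKKKWYBBB
KKKKKYBBB
KKKKKYBGB
KKKBBYRBB

Derivation:
After op 1 paint(3,7,G):
KKKKKKKKK
KKKKKYKKK
KKKKKYKKK
KKKKKYKGK
KKKBBYKKK
After op 2 paint(1,2,K):
KKKKKKKKK
KKKKKYKKK
KKKKKYKKK
KKKKKYKGK
KKKBBYKKK
After op 3 paint(0,2,Y):
KKYKKKKKK
KKKKKYKKK
KKKKKYKKK
KKKKKYKGK
KKKBBYKKK
After op 4 paint(4,6,R):
KKYKKKKKK
KKKKKYKKK
KKKKKYKKK
KKKKKYKGK
KKKBBYRKK
After op 5 paint(0,5,B):
KKYKKBKKK
KKKKKYKKK
KKKKKYKKK
KKKKKYKGK
KKKBBYRKK
After op 6 fill(0,8,B) [13 cells changed]:
KKYKKBBBB
KKKKKYBBB
KKKKKYBBB
KKKKKYBGB
KKKBBYRBB
After op 7 paint(1,4,W):
KKYKKBBBB
KKKKWYBBB
KKKKKYBBB
KKKKKYBGB
KKKBBYRBB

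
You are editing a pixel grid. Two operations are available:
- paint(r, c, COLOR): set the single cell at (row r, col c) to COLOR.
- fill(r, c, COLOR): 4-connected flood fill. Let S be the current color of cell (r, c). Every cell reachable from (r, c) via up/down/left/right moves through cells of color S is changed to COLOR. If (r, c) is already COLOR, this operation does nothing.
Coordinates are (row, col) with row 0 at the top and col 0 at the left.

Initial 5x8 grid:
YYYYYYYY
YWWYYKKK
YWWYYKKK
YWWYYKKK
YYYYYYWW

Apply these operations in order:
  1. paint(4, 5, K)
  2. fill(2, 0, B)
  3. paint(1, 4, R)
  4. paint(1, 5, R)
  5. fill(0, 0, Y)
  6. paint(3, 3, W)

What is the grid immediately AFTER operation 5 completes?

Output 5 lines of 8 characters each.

After op 1 paint(4,5,K):
YYYYYYYY
YWWYYKKK
YWWYYKKK
YWWYYKKK
YYYYYKWW
After op 2 fill(2,0,B) [22 cells changed]:
BBBBBBBB
BWWBBKKK
BWWBBKKK
BWWBBKKK
BBBBBKWW
After op 3 paint(1,4,R):
BBBBBBBB
BWWBRKKK
BWWBBKKK
BWWBBKKK
BBBBBKWW
After op 4 paint(1,5,R):
BBBBBBBB
BWWBRRKK
BWWBBKKK
BWWBBKKK
BBBBBKWW
After op 5 fill(0,0,Y) [21 cells changed]:
YYYYYYYY
YWWYRRKK
YWWYYKKK
YWWYYKKK
YYYYYKWW

Answer: YYYYYYYY
YWWYRRKK
YWWYYKKK
YWWYYKKK
YYYYYKWW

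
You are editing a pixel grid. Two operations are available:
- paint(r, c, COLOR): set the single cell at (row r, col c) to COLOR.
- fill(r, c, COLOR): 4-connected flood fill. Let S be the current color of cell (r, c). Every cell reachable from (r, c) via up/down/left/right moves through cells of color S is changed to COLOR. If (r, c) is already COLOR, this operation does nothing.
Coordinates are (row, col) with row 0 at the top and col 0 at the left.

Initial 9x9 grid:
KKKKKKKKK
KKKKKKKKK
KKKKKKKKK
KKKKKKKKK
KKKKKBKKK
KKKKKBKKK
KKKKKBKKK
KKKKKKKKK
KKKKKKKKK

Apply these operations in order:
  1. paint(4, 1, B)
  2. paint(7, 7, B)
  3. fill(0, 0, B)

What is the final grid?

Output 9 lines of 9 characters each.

After op 1 paint(4,1,B):
KKKKKKKKK
KKKKKKKKK
KKKKKKKKK
KKKKKKKKK
KBKKKBKKK
KKKKKBKKK
KKKKKBKKK
KKKKKKKKK
KKKKKKKKK
After op 2 paint(7,7,B):
KKKKKKKKK
KKKKKKKKK
KKKKKKKKK
KKKKKKKKK
KBKKKBKKK
KKKKKBKKK
KKKKKBKKK
KKKKKKKBK
KKKKKKKKK
After op 3 fill(0,0,B) [76 cells changed]:
BBBBBBBBB
BBBBBBBBB
BBBBBBBBB
BBBBBBBBB
BBBBBBBBB
BBBBBBBBB
BBBBBBBBB
BBBBBBBBB
BBBBBBBBB

Answer: BBBBBBBBB
BBBBBBBBB
BBBBBBBBB
BBBBBBBBB
BBBBBBBBB
BBBBBBBBB
BBBBBBBBB
BBBBBBBBB
BBBBBBBBB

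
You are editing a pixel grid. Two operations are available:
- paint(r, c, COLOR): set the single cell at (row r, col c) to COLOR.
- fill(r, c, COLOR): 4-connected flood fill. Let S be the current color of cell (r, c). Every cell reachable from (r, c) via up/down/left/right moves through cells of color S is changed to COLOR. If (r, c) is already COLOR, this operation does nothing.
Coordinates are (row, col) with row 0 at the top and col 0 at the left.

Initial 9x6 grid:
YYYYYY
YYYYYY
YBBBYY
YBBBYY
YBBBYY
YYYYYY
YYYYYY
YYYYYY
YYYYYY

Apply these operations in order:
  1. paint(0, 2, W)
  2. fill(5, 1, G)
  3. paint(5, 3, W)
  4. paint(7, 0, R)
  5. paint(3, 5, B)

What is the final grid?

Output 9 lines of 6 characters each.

After op 1 paint(0,2,W):
YYWYYY
YYYYYY
YBBBYY
YBBBYY
YBBBYY
YYYYYY
YYYYYY
YYYYYY
YYYYYY
After op 2 fill(5,1,G) [44 cells changed]:
GGWGGG
GGGGGG
GBBBGG
GBBBGG
GBBBGG
GGGGGG
GGGGGG
GGGGGG
GGGGGG
After op 3 paint(5,3,W):
GGWGGG
GGGGGG
GBBBGG
GBBBGG
GBBBGG
GGGWGG
GGGGGG
GGGGGG
GGGGGG
After op 4 paint(7,0,R):
GGWGGG
GGGGGG
GBBBGG
GBBBGG
GBBBGG
GGGWGG
GGGGGG
RGGGGG
GGGGGG
After op 5 paint(3,5,B):
GGWGGG
GGGGGG
GBBBGG
GBBBGB
GBBBGG
GGGWGG
GGGGGG
RGGGGG
GGGGGG

Answer: GGWGGG
GGGGGG
GBBBGG
GBBBGB
GBBBGG
GGGWGG
GGGGGG
RGGGGG
GGGGGG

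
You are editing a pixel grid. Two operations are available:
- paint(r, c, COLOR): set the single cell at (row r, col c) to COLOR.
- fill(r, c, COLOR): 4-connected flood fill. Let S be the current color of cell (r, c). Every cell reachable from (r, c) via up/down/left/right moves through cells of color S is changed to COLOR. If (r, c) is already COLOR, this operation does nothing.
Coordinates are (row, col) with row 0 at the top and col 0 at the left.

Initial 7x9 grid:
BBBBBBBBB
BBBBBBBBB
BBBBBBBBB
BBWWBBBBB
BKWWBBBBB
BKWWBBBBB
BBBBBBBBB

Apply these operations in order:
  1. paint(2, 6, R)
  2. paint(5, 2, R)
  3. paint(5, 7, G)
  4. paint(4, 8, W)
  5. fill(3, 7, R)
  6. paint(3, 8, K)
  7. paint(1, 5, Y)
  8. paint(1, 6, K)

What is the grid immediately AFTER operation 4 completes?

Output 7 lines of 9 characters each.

Answer: BBBBBBBBB
BBBBBBBBB
BBBBBBRBB
BBWWBBBBB
BKWWBBBBW
BKRWBBBGB
BBBBBBBBB

Derivation:
After op 1 paint(2,6,R):
BBBBBBBBB
BBBBBBBBB
BBBBBBRBB
BBWWBBBBB
BKWWBBBBB
BKWWBBBBB
BBBBBBBBB
After op 2 paint(5,2,R):
BBBBBBBBB
BBBBBBBBB
BBBBBBRBB
BBWWBBBBB
BKWWBBBBB
BKRWBBBBB
BBBBBBBBB
After op 3 paint(5,7,G):
BBBBBBBBB
BBBBBBBBB
BBBBBBRBB
BBWWBBBBB
BKWWBBBBB
BKRWBBBGB
BBBBBBBBB
After op 4 paint(4,8,W):
BBBBBBBBB
BBBBBBBBB
BBBBBBRBB
BBWWBBBBB
BKWWBBBBW
BKRWBBBGB
BBBBBBBBB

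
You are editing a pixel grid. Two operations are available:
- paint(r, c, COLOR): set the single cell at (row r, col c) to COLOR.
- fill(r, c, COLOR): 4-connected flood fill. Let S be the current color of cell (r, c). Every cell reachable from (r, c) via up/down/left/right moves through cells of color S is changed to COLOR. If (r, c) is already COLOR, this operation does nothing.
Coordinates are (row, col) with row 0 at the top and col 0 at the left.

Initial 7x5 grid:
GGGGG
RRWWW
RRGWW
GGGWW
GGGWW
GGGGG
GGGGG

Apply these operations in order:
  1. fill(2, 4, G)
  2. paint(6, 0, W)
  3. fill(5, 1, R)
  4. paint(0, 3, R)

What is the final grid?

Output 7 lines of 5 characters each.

After op 1 fill(2,4,G) [9 cells changed]:
GGGGG
RRGGG
RRGGG
GGGGG
GGGGG
GGGGG
GGGGG
After op 2 paint(6,0,W):
GGGGG
RRGGG
RRGGG
GGGGG
GGGGG
GGGGG
WGGGG
After op 3 fill(5,1,R) [30 cells changed]:
RRRRR
RRRRR
RRRRR
RRRRR
RRRRR
RRRRR
WRRRR
After op 4 paint(0,3,R):
RRRRR
RRRRR
RRRRR
RRRRR
RRRRR
RRRRR
WRRRR

Answer: RRRRR
RRRRR
RRRRR
RRRRR
RRRRR
RRRRR
WRRRR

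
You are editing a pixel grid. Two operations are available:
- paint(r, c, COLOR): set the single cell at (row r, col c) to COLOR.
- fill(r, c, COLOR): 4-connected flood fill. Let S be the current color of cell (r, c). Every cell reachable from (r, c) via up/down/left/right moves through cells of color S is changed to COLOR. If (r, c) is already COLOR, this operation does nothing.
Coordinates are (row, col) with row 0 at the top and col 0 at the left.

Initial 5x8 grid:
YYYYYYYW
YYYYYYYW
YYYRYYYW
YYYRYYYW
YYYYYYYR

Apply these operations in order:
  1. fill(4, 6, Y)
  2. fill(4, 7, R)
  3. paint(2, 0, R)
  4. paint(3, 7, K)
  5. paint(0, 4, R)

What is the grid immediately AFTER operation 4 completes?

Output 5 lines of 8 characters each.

After op 1 fill(4,6,Y) [0 cells changed]:
YYYYYYYW
YYYYYYYW
YYYRYYYW
YYYRYYYW
YYYYYYYR
After op 2 fill(4,7,R) [0 cells changed]:
YYYYYYYW
YYYYYYYW
YYYRYYYW
YYYRYYYW
YYYYYYYR
After op 3 paint(2,0,R):
YYYYYYYW
YYYYYYYW
RYYRYYYW
YYYRYYYW
YYYYYYYR
After op 4 paint(3,7,K):
YYYYYYYW
YYYYYYYW
RYYRYYYW
YYYRYYYK
YYYYYYYR

Answer: YYYYYYYW
YYYYYYYW
RYYRYYYW
YYYRYYYK
YYYYYYYR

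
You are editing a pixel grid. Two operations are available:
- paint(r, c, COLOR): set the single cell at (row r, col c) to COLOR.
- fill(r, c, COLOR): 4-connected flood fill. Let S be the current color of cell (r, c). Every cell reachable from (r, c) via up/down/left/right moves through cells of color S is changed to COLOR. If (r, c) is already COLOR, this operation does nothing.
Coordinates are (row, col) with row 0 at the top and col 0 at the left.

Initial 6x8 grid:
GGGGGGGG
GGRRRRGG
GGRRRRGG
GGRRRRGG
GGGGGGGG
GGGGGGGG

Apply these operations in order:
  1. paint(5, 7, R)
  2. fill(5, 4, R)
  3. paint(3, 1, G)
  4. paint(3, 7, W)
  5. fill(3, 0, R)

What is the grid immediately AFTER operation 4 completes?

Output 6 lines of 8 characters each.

Answer: RRRRRRRR
RRRRRRRR
RRRRRRRR
RGRRRRRW
RRRRRRRR
RRRRRRRR

Derivation:
After op 1 paint(5,7,R):
GGGGGGGG
GGRRRRGG
GGRRRRGG
GGRRRRGG
GGGGGGGG
GGGGGGGR
After op 2 fill(5,4,R) [35 cells changed]:
RRRRRRRR
RRRRRRRR
RRRRRRRR
RRRRRRRR
RRRRRRRR
RRRRRRRR
After op 3 paint(3,1,G):
RRRRRRRR
RRRRRRRR
RRRRRRRR
RGRRRRRR
RRRRRRRR
RRRRRRRR
After op 4 paint(3,7,W):
RRRRRRRR
RRRRRRRR
RRRRRRRR
RGRRRRRW
RRRRRRRR
RRRRRRRR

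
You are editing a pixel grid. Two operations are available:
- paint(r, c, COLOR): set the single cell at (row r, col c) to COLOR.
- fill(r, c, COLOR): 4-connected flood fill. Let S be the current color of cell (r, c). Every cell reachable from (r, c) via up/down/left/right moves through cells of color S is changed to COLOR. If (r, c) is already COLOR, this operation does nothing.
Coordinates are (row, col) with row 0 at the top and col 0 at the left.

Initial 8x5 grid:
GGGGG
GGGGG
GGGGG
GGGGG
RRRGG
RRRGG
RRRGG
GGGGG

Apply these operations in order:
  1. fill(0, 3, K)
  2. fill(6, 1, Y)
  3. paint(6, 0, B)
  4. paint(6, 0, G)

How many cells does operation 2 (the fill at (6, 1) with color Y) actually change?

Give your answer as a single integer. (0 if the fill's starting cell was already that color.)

Answer: 9

Derivation:
After op 1 fill(0,3,K) [31 cells changed]:
KKKKK
KKKKK
KKKKK
KKKKK
RRRKK
RRRKK
RRRKK
KKKKK
After op 2 fill(6,1,Y) [9 cells changed]:
KKKKK
KKKKK
KKKKK
KKKKK
YYYKK
YYYKK
YYYKK
KKKKK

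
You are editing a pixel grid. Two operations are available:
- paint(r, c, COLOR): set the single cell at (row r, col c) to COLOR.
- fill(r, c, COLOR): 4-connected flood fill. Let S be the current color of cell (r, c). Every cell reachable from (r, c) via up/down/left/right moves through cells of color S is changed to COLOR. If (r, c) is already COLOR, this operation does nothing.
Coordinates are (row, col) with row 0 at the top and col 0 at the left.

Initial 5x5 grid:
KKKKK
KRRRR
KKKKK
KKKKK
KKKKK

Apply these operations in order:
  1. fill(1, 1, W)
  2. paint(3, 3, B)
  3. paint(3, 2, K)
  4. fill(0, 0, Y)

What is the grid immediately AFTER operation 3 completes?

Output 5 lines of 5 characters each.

Answer: KKKKK
KWWWW
KKKKK
KKKBK
KKKKK

Derivation:
After op 1 fill(1,1,W) [4 cells changed]:
KKKKK
KWWWW
KKKKK
KKKKK
KKKKK
After op 2 paint(3,3,B):
KKKKK
KWWWW
KKKKK
KKKBK
KKKKK
After op 3 paint(3,2,K):
KKKKK
KWWWW
KKKKK
KKKBK
KKKKK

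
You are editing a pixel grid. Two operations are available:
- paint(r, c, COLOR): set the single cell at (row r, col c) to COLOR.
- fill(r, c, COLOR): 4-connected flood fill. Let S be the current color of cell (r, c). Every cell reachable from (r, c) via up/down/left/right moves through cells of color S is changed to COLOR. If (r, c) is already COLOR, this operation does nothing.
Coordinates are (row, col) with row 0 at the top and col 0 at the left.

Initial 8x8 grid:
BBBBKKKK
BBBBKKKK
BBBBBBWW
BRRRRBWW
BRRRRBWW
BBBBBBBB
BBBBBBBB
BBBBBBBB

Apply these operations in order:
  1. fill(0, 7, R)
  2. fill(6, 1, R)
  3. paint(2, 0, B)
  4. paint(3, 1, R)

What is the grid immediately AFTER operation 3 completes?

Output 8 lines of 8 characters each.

After op 1 fill(0,7,R) [8 cells changed]:
BBBBRRRR
BBBBRRRR
BBBBBBWW
BRRRRBWW
BRRRRBWW
BBBBBBBB
BBBBBBBB
BBBBBBBB
After op 2 fill(6,1,R) [42 cells changed]:
RRRRRRRR
RRRRRRRR
RRRRRRWW
RRRRRRWW
RRRRRRWW
RRRRRRRR
RRRRRRRR
RRRRRRRR
After op 3 paint(2,0,B):
RRRRRRRR
RRRRRRRR
BRRRRRWW
RRRRRRWW
RRRRRRWW
RRRRRRRR
RRRRRRRR
RRRRRRRR

Answer: RRRRRRRR
RRRRRRRR
BRRRRRWW
RRRRRRWW
RRRRRRWW
RRRRRRRR
RRRRRRRR
RRRRRRRR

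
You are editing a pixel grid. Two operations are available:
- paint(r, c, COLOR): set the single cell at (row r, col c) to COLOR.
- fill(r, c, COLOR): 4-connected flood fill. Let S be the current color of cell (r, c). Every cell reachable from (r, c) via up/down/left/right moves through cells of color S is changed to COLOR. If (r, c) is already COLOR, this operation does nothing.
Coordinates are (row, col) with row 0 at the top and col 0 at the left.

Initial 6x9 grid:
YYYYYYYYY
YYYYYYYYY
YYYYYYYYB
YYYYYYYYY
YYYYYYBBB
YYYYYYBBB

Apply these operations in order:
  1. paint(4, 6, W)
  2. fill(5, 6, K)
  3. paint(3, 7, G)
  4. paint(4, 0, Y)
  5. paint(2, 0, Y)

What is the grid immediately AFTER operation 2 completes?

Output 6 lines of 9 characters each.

After op 1 paint(4,6,W):
YYYYYYYYY
YYYYYYYYY
YYYYYYYYB
YYYYYYYYY
YYYYYYWBB
YYYYYYBBB
After op 2 fill(5,6,K) [5 cells changed]:
YYYYYYYYY
YYYYYYYYY
YYYYYYYYB
YYYYYYYYY
YYYYYYWKK
YYYYYYKKK

Answer: YYYYYYYYY
YYYYYYYYY
YYYYYYYYB
YYYYYYYYY
YYYYYYWKK
YYYYYYKKK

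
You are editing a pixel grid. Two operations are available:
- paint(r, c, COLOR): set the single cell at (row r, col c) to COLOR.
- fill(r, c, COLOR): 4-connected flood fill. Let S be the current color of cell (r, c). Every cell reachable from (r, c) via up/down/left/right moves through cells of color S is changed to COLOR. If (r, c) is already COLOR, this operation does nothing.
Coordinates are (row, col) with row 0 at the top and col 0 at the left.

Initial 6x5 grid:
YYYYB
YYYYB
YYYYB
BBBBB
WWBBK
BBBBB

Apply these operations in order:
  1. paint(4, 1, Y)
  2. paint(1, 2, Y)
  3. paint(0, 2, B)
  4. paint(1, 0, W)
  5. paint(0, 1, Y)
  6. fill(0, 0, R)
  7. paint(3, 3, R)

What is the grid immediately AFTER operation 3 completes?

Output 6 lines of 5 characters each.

After op 1 paint(4,1,Y):
YYYYB
YYYYB
YYYYB
BBBBB
WYBBK
BBBBB
After op 2 paint(1,2,Y):
YYYYB
YYYYB
YYYYB
BBBBB
WYBBK
BBBBB
After op 3 paint(0,2,B):
YYBYB
YYYYB
YYYYB
BBBBB
WYBBK
BBBBB

Answer: YYBYB
YYYYB
YYYYB
BBBBB
WYBBK
BBBBB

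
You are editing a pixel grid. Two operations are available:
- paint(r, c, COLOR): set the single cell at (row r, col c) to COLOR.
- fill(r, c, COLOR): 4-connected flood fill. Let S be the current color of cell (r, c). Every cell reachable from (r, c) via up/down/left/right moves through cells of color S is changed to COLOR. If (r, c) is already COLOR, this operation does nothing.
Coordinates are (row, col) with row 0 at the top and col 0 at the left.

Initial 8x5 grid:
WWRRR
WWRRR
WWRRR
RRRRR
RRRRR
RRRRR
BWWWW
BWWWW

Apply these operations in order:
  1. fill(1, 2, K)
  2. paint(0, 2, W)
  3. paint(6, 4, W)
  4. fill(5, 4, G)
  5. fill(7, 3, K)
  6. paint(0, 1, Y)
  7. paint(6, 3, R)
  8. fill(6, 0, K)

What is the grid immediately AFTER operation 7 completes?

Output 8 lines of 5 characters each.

After op 1 fill(1,2,K) [24 cells changed]:
WWKKK
WWKKK
WWKKK
KKKKK
KKKKK
KKKKK
BWWWW
BWWWW
After op 2 paint(0,2,W):
WWWKK
WWKKK
WWKKK
KKKKK
KKKKK
KKKKK
BWWWW
BWWWW
After op 3 paint(6,4,W):
WWWKK
WWKKK
WWKKK
KKKKK
KKKKK
KKKKK
BWWWW
BWWWW
After op 4 fill(5,4,G) [23 cells changed]:
WWWGG
WWGGG
WWGGG
GGGGG
GGGGG
GGGGG
BWWWW
BWWWW
After op 5 fill(7,3,K) [8 cells changed]:
WWWGG
WWGGG
WWGGG
GGGGG
GGGGG
GGGGG
BKKKK
BKKKK
After op 6 paint(0,1,Y):
WYWGG
WWGGG
WWGGG
GGGGG
GGGGG
GGGGG
BKKKK
BKKKK
After op 7 paint(6,3,R):
WYWGG
WWGGG
WWGGG
GGGGG
GGGGG
GGGGG
BKKRK
BKKKK

Answer: WYWGG
WWGGG
WWGGG
GGGGG
GGGGG
GGGGG
BKKRK
BKKKK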